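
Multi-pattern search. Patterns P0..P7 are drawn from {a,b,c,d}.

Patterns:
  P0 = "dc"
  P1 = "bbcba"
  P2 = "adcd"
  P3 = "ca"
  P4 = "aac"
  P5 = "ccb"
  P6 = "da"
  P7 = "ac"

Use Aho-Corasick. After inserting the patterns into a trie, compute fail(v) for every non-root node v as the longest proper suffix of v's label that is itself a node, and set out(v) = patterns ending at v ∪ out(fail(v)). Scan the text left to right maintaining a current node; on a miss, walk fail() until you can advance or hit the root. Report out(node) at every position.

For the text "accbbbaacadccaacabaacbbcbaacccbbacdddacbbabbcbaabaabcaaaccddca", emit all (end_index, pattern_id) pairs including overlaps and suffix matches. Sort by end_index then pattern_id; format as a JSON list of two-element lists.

Build automaton:
Trie nodes:
  n0 'ε': a→8 b→3 c→12 d→1
  n1 'd': a→18 c→2
  n2 'dc': ·  ←P0
  n3 'b': b→4
  n4 'bb': c→5
  n5 'bbc': b→6
  n6 'bbcb': a→7
  n7 'bbcba': ·  ←P1
  n8 'a': a→14 c→19 d→9
  n9 'ad': c→10
  n10 'adc': d→11
  n11 'adcd': ·  ←P2
  n12 'c': a→13 c→16
  n13 'ca': ·  ←P3
  n14 'aa': c→15
  n15 'aac': ·  ←P4
  n16 'cc': b→17
  n17 'ccb': ·  ←P5
  n18 'da': ·  ←P6
  n19 'ac': ·  ←P7

BFS fail/out derivation:
  fail(1) 'd': from fail(0)=0 chase 'd': 0 ⇒ 0;  out=∅∪out(0)=∅
  fail(3) 'b': from fail(0)=0 chase 'b': 0 ⇒ 0;  out=∅∪out(0)=∅
  fail(8) 'a': from fail(0)=0 chase 'a': 0 ⇒ 0;  out=∅∪out(0)=∅
  fail(12) 'c': from fail(0)=0 chase 'c': 0 ⇒ 0;  out=∅∪out(0)=∅
  fail(2) 'dc': from fail(1)=0 chase 'c': 0 ⇒ 12;  out={0}∪out(12)={0}
  fail(4) 'bb': from fail(3)=0 chase 'b': 0 ⇒ 3;  out=∅∪out(3)=∅
  fail(9) 'ad': from fail(8)=0 chase 'd': 0 ⇒ 1;  out=∅∪out(1)=∅
  fail(13) 'ca': from fail(12)=0 chase 'a': 0 ⇒ 8;  out={3}∪out(8)={3}
  fail(14) 'aa': from fail(8)=0 chase 'a': 0 ⇒ 8;  out=∅∪out(8)=∅
  fail(16) 'cc': from fail(12)=0 chase 'c': 0 ⇒ 12;  out=∅∪out(12)=∅
  fail(18) 'da': from fail(1)=0 chase 'a': 0 ⇒ 8;  out={6}∪out(8)={6}
  fail(19) 'ac': from fail(8)=0 chase 'c': 0 ⇒ 12;  out={7}∪out(12)={7}
  fail(5) 'bbc': from fail(4)=3 chase 'c': 3→0 ⇒ 12;  out=∅∪out(12)=∅
  fail(10) 'adc': from fail(9)=1 chase 'c': 1 ⇒ 2;  out=∅∪out(2)={0}
  fail(15) 'aac': from fail(14)=8 chase 'c': 8 ⇒ 19;  out={4}∪out(19)={4,7}
  fail(17) 'ccb': from fail(16)=12 chase 'b': 12→0 ⇒ 3;  out={5}∪out(3)={5}
  fail(6) 'bbcb': from fail(5)=12 chase 'b': 12→0 ⇒ 3;  out=∅∪out(3)=∅
  fail(11) 'adcd': from fail(10)=2 chase 'd': 2→12→0 ⇒ 1;  out={2}∪out(1)={2}
  fail(7) 'bbcba': from fail(6)=3 chase 'a': 3→0 ⇒ 8;  out={1}∪out(8)={1}

Scan:
i=0 'a': node 0→8
i=1 'c': node 8→19  ** P7@[0:1]
i=2 'c': node 19→16 (fail-walked)
i=3 'b': node 16→17  ** P5@[1:3]
i=4 'b': node 17→4 (fail-walked)
i=5 'b': node 4→4 (fail-walked)
i=6 'a': node 4→8 (fail-walked)
i=7 'a': node 8→14
i=8 'c': node 14→15  ** P4@[6:8],P7@[7:8]
i=9 'a': node 15→13 (fail-walked)  ** P3@[8:9]
i=10 'd': node 13→9 (fail-walked)
i=11 'c': node 9→10  ** P0@[10:11]
i=12 'c': node 10→16 (fail-walked)
i=13 'a': node 16→13 (fail-walked)  ** P3@[12:13]
i=14 'a': node 13→14 (fail-walked)
i=15 'c': node 14→15  ** P4@[13:15],P7@[14:15]
i=16 'a': node 15→13 (fail-walked)  ** P3@[15:16]
i=17 'b': node 13→3 (fail-walked)
i=18 'a': node 3→8 (fail-walked)
i=19 'a': node 8→14
i=20 'c': node 14→15  ** P4@[18:20],P7@[19:20]
i=21 'b': node 15→3 (fail-walked)
i=22 'b': node 3→4
i=23 'c': node 4→5
i=24 'b': node 5→6
i=25 'a': node 6→7  ** P1@[21:25]
i=26 'a': node 7→14 (fail-walked)
i=27 'c': node 14→15  ** P4@[25:27],P7@[26:27]
i=28 'c': node 15→16 (fail-walked)
i=29 'c': node 16→16 (fail-walked)
i=30 'b': node 16→17  ** P5@[28:30]
i=31 'b': node 17→4 (fail-walked)
i=32 'a': node 4→8 (fail-walked)
i=33 'c': node 8→19  ** P7@[32:33]
i=34 'd': node 19→1 (fail-walked)
i=35 'd': node 1→1 (fail-walked)
i=36 'd': node 1→1 (fail-walked)
i=37 'a': node 1→18  ** P6@[36:37]
i=38 'c': node 18→19 (fail-walked)  ** P7@[37:38]
i=39 'b': node 19→3 (fail-walked)
i=40 'b': node 3→4
i=41 'a': node 4→8 (fail-walked)
i=42 'b': node 8→3 (fail-walked)
i=43 'b': node 3→4
i=44 'c': node 4→5
i=45 'b': node 5→6
i=46 'a': node 6→7  ** P1@[42:46]
i=47 'a': node 7→14 (fail-walked)
i=48 'b': node 14→3 (fail-walked)
i=49 'a': node 3→8 (fail-walked)
i=50 'a': node 8→14
i=51 'b': node 14→3 (fail-walked)
i=52 'c': node 3→12 (fail-walked)
i=53 'a': node 12→13  ** P3@[52:53]
i=54 'a': node 13→14 (fail-walked)
i=55 'a': node 14→14 (fail-walked)
i=56 'c': node 14→15  ** P4@[54:56],P7@[55:56]
i=57 'c': node 15→16 (fail-walked)
i=58 'd': node 16→1 (fail-walked)
i=59 'd': node 1→1 (fail-walked)
i=60 'c': node 1→2  ** P0@[59:60]
i=61 'a': node 2→13 (fail-walked)  ** P3@[60:61]

Matches: [[1,7],[3,5],[8,4],[8,7],[9,3],[11,0],[13,3],[15,4],[15,7],[16,3],[20,4],[20,7],[25,1],[27,4],[27,7],[30,5],[33,7],[37,6],[38,7],[46,1],[53,3],[56,4],[56,7],[60,0],[61,3]]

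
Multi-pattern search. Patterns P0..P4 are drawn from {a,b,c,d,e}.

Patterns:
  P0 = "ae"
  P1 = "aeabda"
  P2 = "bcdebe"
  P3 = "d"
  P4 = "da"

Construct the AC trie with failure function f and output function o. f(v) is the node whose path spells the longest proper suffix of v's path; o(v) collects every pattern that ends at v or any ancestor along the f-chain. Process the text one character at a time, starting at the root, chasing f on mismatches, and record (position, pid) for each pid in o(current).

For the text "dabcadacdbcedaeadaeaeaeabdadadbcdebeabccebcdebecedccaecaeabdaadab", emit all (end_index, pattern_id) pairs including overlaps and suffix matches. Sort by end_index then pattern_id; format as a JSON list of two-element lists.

Construct AC machine:
Trie (insert patterns):
  n0 'ε': a→1 b→7 d→13
  n1 'a': e→2
  n2 'ae': a→3  [P0 ends]
  n3 'aea': b→4
  n4 'aeab': d→5
  n5 'aeabd': a→6
  n6 'aeabda': ·  [P1 ends]
  n7 'b': c→8
  n8 'bc': d→9
  n9 'bcd': e→10
  n10 'bcde': b→11
  n11 'bcdeb': e→12
  n12 'bcdebe': ·  [P2 ends]
  n13 'd': a→14  [P3 ends]
  n14 'da': ·  [P4 ends]

BFS fail/out derivation:
  n1('a'): parent n0 fail=0; on 'a' 0 → fail=0;  out ∅∪∅=∅
  n7('b'): parent n0 fail=0; on 'b' 0 → fail=0;  out ∅∪∅=∅
  n13('d'): parent n0 fail=0; on 'd' 0 → fail=0;  out {3}∪∅={3}
  n2('ae'): parent n1 fail=0; on 'e' 0 → fail=0;  out {0}∪∅={0}
  n8('bc'): parent n7 fail=0; on 'c' 0 → fail=0;  out ∅∪∅=∅
  n14('da'): parent n13 fail=0; on 'a' 0 → fail=1;  out {4}∪∅={4}
  n3('aea'): parent n2 fail=0; on 'a' 0 → fail=1;  out ∅∪∅=∅
  n9('bcd'): parent n8 fail=0; on 'd' 0 → fail=13;  out ∅∪{3}={3}
  n4('aeab'): parent n3 fail=1; on 'b' 1→0 → fail=7;  out ∅∪∅=∅
  n10('bcde'): parent n9 fail=13; on 'e' 13→0 → fail=0;  out ∅∪∅=∅
  n5('aeabd'): parent n4 fail=7; on 'd' 7→0 → fail=13;  out ∅∪{3}={3}
  n11('bcdeb'): parent n10 fail=0; on 'b' 0 → fail=7;  out ∅∪∅=∅
  n6('aeabda'): parent n5 fail=13; on 'a' 13 → fail=14;  out {1}∪{4}={1,4}
  n12('bcdebe'): parent n11 fail=7; on 'e' 7→0 → fail=0;  out {2}∪∅={2}

Scan:
i=0 'd': node 0→13  → match P3@[0:0]
i=1 'a': node 13→14  → match P4@[0:1]
i=2 'b': node 14→7 ·f
i=3 'c': node 7→8
i=4 'a': node 8→1 ·f
i=5 'd': node 1→13 ·f  → match P3@[5:5]
i=6 'a': node 13→14  → match P4@[5:6]
i=7 'c': node 14→0 ·f
i=8 'd': node 0→13  → match P3@[8:8]
i=9 'b': node 13→7 ·f
i=10 'c': node 7→8
i=11 'e': node 8→0 ·f
i=12 'd': node 0→13  → match P3@[12:12]
i=13 'a': node 13→14  → match P4@[12:13]
i=14 'e': node 14→2 ·f  → match P0@[13:14]
i=15 'a': node 2→3
i=16 'd': node 3→13 ·f  → match P3@[16:16]
i=17 'a': node 13→14  → match P4@[16:17]
i=18 'e': node 14→2 ·f  → match P0@[17:18]
i=19 'a': node 2→3
i=20 'e': node 3→2 ·f  → match P0@[19:20]
i=21 'a': node 2→3
i=22 'e': node 3→2 ·f  → match P0@[21:22]
i=23 'a': node 2→3
i=24 'b': node 3→4
i=25 'd': node 4→5  → match P3@[25:25]
i=26 'a': node 5→6  → match P1@[21:26],P4@[25:26]
i=27 'd': node 6→13 ·f  → match P3@[27:27]
i=28 'a': node 13→14  → match P4@[27:28]
i=29 'd': node 14→13 ·f  → match P3@[29:29]
i=30 'b': node 13→7 ·f
i=31 'c': node 7→8
i=32 'd': node 8→9  → match P3@[32:32]
i=33 'e': node 9→10
i=34 'b': node 10→11
i=35 'e': node 11→12  → match P2@[30:35]
i=36 'a': node 12→1 ·f
i=37 'b': node 1→7 ·f
i=38 'c': node 7→8
i=39 'c': node 8→0 ·f
i=40 'e': node 0→0
i=41 'b': node 0→7
i=42 'c': node 7→8
i=43 'd': node 8→9  → match P3@[43:43]
i=44 'e': node 9→10
i=45 'b': node 10→11
i=46 'e': node 11→12  → match P2@[41:46]
i=47 'c': node 12→0 ·f
i=48 'e': node 0→0
i=49 'd': node 0→13  → match P3@[49:49]
i=50 'c': node 13→0 ·f
i=51 'c': node 0→0
i=52 'a': node 0→1
i=53 'e': node 1→2  → match P0@[52:53]
i=54 'c': node 2→0 ·f
i=55 'a': node 0→1
i=56 'e': node 1→2  → match P0@[55:56]
i=57 'a': node 2→3
i=58 'b': node 3→4
i=59 'd': node 4→5  → match P3@[59:59]
i=60 'a': node 5→6  → match P1@[55:60],P4@[59:60]
i=61 'a': node 6→1 ·f
i=62 'd': node 1→13 ·f  → match P3@[62:62]
i=63 'a': node 13→14  → match P4@[62:63]
i=64 'b': node 14→7 ·f

Result: [[0,3],[1,4],[5,3],[6,4],[8,3],[12,3],[13,4],[14,0],[16,3],[17,4],[18,0],[20,0],[22,0],[25,3],[26,1],[26,4],[27,3],[28,4],[29,3],[32,3],[35,2],[43,3],[46,2],[49,3],[53,0],[56,0],[59,3],[60,1],[60,4],[62,3],[63,4]]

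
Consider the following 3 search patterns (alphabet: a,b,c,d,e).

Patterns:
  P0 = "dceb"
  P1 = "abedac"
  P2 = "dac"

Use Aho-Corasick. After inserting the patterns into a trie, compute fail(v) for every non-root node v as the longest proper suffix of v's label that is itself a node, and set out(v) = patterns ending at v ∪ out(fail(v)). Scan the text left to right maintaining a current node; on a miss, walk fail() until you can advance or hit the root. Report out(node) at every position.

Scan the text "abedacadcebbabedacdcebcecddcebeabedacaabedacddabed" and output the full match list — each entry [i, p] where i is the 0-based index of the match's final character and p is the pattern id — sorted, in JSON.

Construct AC machine:
Trie nodes:
  0='ε' goto a→5 d→1
  1='d' goto a→11 c→2
  2='dc' goto e→3
  3='dce' goto b→4
  4='dceb' goto ·  [P0 ends]
  5='a' goto b→6
  6='ab' goto e→7
  7='abe' goto d→8
  8='abed' goto a→9
  9='abeda' goto c→10
  10='abedac' goto ·  [P1 ends]
  11='da' goto c→12
  12='dac' goto ·  [P2 ends]

BFS fail/out derivation:
  n1('d'): parent n0 fail=0; on 'd' 0 → fail=0;  out ∅∪∅=∅
  n5('a'): parent n0 fail=0; on 'a' 0 → fail=0;  out ∅∪∅=∅
  n2('dc'): parent n1 fail=0; on 'c' 0 → fail=0;  out ∅∪∅=∅
  n6('ab'): parent n5 fail=0; on 'b' 0 → fail=0;  out ∅∪∅=∅
  n11('da'): parent n1 fail=0; on 'a' 0 → fail=5;  out ∅∪∅=∅
  n3('dce'): parent n2 fail=0; on 'e' 0 → fail=0;  out ∅∪∅=∅
  n7('abe'): parent n6 fail=0; on 'e' 0 → fail=0;  out ∅∪∅=∅
  n12('dac'): parent n11 fail=5; on 'c' 5→0 → fail=0;  out {2}∪∅={2}
  n4('dceb'): parent n3 fail=0; on 'b' 0 → fail=0;  out {0}∪∅={0}
  n8('abed'): parent n7 fail=0; on 'd' 0 → fail=1;  out ∅∪∅=∅
  n9('abeda'): parent n8 fail=1; on 'a' 1 → fail=11;  out ∅∪∅=∅
  n10('abedac'): parent n9 fail=11; on 'c' 11 → fail=12;  out {1}∪{2}={1,2}

Scan:
[0] read 'a'  n0⇒n5
[1] read 'b'  n5⇒n6
[2] read 'e'  n6⇒n7
[3] read 'd'  n7⇒n8
[4] read 'a'  n8⇒n9
[5] read 'c'  n9⇒n10  ** P1@[0:5],P2@[3:5]
[6] read 'a'  n10⇒n5 (via fail)
[7] read 'd'  n5⇒n1 (via fail)
[8] read 'c'  n1⇒n2
[9] read 'e'  n2⇒n3
[10] read 'b'  n3⇒n4  ** P0@[7:10]
[11] read 'b'  n4⇒n0 (via fail)
[12] read 'a'  n0⇒n5
[13] read 'b'  n5⇒n6
[14] read 'e'  n6⇒n7
[15] read 'd'  n7⇒n8
[16] read 'a'  n8⇒n9
[17] read 'c'  n9⇒n10  ** P1@[12:17],P2@[15:17]
[18] read 'd'  n10⇒n1 (via fail)
[19] read 'c'  n1⇒n2
[20] read 'e'  n2⇒n3
[21] read 'b'  n3⇒n4  ** P0@[18:21]
[22] read 'c'  n4⇒n0 (via fail)
[23] read 'e'  n0⇒n0
[24] read 'c'  n0⇒n0
[25] read 'd'  n0⇒n1
[26] read 'd'  n1⇒n1 (via fail)
[27] read 'c'  n1⇒n2
[28] read 'e'  n2⇒n3
[29] read 'b'  n3⇒n4  ** P0@[26:29]
[30] read 'e'  n4⇒n0 (via fail)
[31] read 'a'  n0⇒n5
[32] read 'b'  n5⇒n6
[33] read 'e'  n6⇒n7
[34] read 'd'  n7⇒n8
[35] read 'a'  n8⇒n9
[36] read 'c'  n9⇒n10  ** P1@[31:36],P2@[34:36]
[37] read 'a'  n10⇒n5 (via fail)
[38] read 'a'  n5⇒n5 (via fail)
[39] read 'b'  n5⇒n6
[40] read 'e'  n6⇒n7
[41] read 'd'  n7⇒n8
[42] read 'a'  n8⇒n9
[43] read 'c'  n9⇒n10  ** P1@[38:43],P2@[41:43]
[44] read 'd'  n10⇒n1 (via fail)
[45] read 'd'  n1⇒n1 (via fail)
[46] read 'a'  n1⇒n11
[47] read 'b'  n11⇒n6 (via fail)
[48] read 'e'  n6⇒n7
[49] read 'd'  n7⇒n8

Result: [[5,1],[5,2],[10,0],[17,1],[17,2],[21,0],[29,0],[36,1],[36,2],[43,1],[43,2]]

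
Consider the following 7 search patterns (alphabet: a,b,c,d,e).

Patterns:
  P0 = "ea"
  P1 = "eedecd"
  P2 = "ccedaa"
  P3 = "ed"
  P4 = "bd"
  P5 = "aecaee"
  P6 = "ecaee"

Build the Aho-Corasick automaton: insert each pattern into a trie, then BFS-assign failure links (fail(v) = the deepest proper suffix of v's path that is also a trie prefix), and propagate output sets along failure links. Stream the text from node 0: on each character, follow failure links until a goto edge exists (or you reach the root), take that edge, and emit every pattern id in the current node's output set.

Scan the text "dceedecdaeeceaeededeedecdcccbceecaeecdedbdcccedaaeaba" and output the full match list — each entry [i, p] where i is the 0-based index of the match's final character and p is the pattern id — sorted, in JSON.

Construct AC machine:
Trie (insert patterns):
  0='ε' goto a→17 b→15 c→8 e→1
  1='e' goto a→2 c→23 d→14 e→3
  2='ea' goto ·  ←P0
  3='ee' goto d→4
  4='eed' goto e→5
  5='eede' goto c→6
  6='eedec' goto d→7
  7='eedecd' goto ·  ←P1
  8='c' goto c→9
  9='cc' goto e→10
  10='cce' goto d→11
  11='cced' goto a→12
  12='cceda' goto a→13
  13='ccedaa' goto ·  ←P2
  14='ed' goto ·  ←P3
  15='b' goto d→16
  16='bd' goto ·  ←P4
  17='a' goto e→18
  18='ae' goto c→19
  19='aec' goto a→20
  20='aeca' goto e→21
  21='aecae' goto e→22
  22='aecaee' goto ·  ←P5
  23='ec' goto a→24
  24='eca' goto e→25
  25='ecae' goto e→26
  26='ecaee' goto ·  ←P6

BFS fail/out derivation:
  fail(1) 'e': from fail(0)=0 chase 'e': 0 ⇒ 0;  out=∅∪out(0)=∅
  fail(8) 'c': from fail(0)=0 chase 'c': 0 ⇒ 0;  out=∅∪out(0)=∅
  fail(15) 'b': from fail(0)=0 chase 'b': 0 ⇒ 0;  out=∅∪out(0)=∅
  fail(17) 'a': from fail(0)=0 chase 'a': 0 ⇒ 0;  out=∅∪out(0)=∅
  fail(2) 'ea': from fail(1)=0 chase 'a': 0 ⇒ 17;  out={0}∪out(17)={0}
  fail(3) 'ee': from fail(1)=0 chase 'e': 0 ⇒ 1;  out=∅∪out(1)=∅
  fail(9) 'cc': from fail(8)=0 chase 'c': 0 ⇒ 8;  out=∅∪out(8)=∅
  fail(14) 'ed': from fail(1)=0 chase 'd': 0 ⇒ 0;  out={3}∪out(0)={3}
  fail(16) 'bd': from fail(15)=0 chase 'd': 0 ⇒ 0;  out={4}∪out(0)={4}
  fail(18) 'ae': from fail(17)=0 chase 'e': 0 ⇒ 1;  out=∅∪out(1)=∅
  fail(23) 'ec': from fail(1)=0 chase 'c': 0 ⇒ 8;  out=∅∪out(8)=∅
  fail(4) 'eed': from fail(3)=1 chase 'd': 1 ⇒ 14;  out=∅∪out(14)={3}
  fail(10) 'cce': from fail(9)=8 chase 'e': 8→0 ⇒ 1;  out=∅∪out(1)=∅
  fail(19) 'aec': from fail(18)=1 chase 'c': 1 ⇒ 23;  out=∅∪out(23)=∅
  fail(24) 'eca': from fail(23)=8 chase 'a': 8→0 ⇒ 17;  out=∅∪out(17)=∅
  fail(5) 'eede': from fail(4)=14 chase 'e': 14→0 ⇒ 1;  out=∅∪out(1)=∅
  fail(11) 'cced': from fail(10)=1 chase 'd': 1 ⇒ 14;  out=∅∪out(14)={3}
  fail(20) 'aeca': from fail(19)=23 chase 'a': 23 ⇒ 24;  out=∅∪out(24)=∅
  fail(25) 'ecae': from fail(24)=17 chase 'e': 17 ⇒ 18;  out=∅∪out(18)=∅
  fail(6) 'eedec': from fail(5)=1 chase 'c': 1 ⇒ 23;  out=∅∪out(23)=∅
  fail(12) 'cceda': from fail(11)=14 chase 'a': 14→0 ⇒ 17;  out=∅∪out(17)=∅
  fail(21) 'aecae': from fail(20)=24 chase 'e': 24 ⇒ 25;  out=∅∪out(25)=∅
  fail(26) 'ecaee': from fail(25)=18 chase 'e': 18→1 ⇒ 3;  out={6}∪out(3)={6}
  fail(7) 'eedecd': from fail(6)=23 chase 'd': 23→8→0 ⇒ 0;  out={1}∪out(0)={1}
  fail(13) 'ccedaa': from fail(12)=17 chase 'a': 17→0 ⇒ 17;  out={2}∪out(17)={2}
  fail(22) 'aecaee': from fail(21)=25 chase 'e': 25 ⇒ 26;  out={5}∪out(26)={5,6}

Run:
[0] read 'd'  n0⇒n0
[1] read 'c'  n0⇒n8
[2] read 'e'  n8⇒n1 (fail-walked)
[3] read 'e'  n1⇒n3
[4] read 'd'  n3⇒n4  emit P3@[3:4]
[5] read 'e'  n4⇒n5
[6] read 'c'  n5⇒n6
[7] read 'd'  n6⇒n7  emit P1@[2:7]
[8] read 'a'  n7⇒n17 (fail-walked)
[9] read 'e'  n17⇒n18
[10] read 'e'  n18⇒n3 (fail-walked)
[11] read 'c'  n3⇒n23 (fail-walked)
[12] read 'e'  n23⇒n1 (fail-walked)
[13] read 'a'  n1⇒n2  emit P0@[12:13]
[14] read 'e'  n2⇒n18 (fail-walked)
[15] read 'e'  n18⇒n3 (fail-walked)
[16] read 'd'  n3⇒n4  emit P3@[15:16]
[17] read 'e'  n4⇒n5
[18] read 'd'  n5⇒n14 (fail-walked)  emit P3@[17:18]
[19] read 'e'  n14⇒n1 (fail-walked)
[20] read 'e'  n1⇒n3
[21] read 'd'  n3⇒n4  emit P3@[20:21]
[22] read 'e'  n4⇒n5
[23] read 'c'  n5⇒n6
[24] read 'd'  n6⇒n7  emit P1@[19:24]
[25] read 'c'  n7⇒n8 (fail-walked)
[26] read 'c'  n8⇒n9
[27] read 'c'  n9⇒n9 (fail-walked)
[28] read 'b'  n9⇒n15 (fail-walked)
[29] read 'c'  n15⇒n8 (fail-walked)
[30] read 'e'  n8⇒n1 (fail-walked)
[31] read 'e'  n1⇒n3
[32] read 'c'  n3⇒n23 (fail-walked)
[33] read 'a'  n23⇒n24
[34] read 'e'  n24⇒n25
[35] read 'e'  n25⇒n26  emit P6@[31:35]
[36] read 'c'  n26⇒n23 (fail-walked)
[37] read 'd'  n23⇒n0 (fail-walked)
[38] read 'e'  n0⇒n1
[39] read 'd'  n1⇒n14  emit P3@[38:39]
[40] read 'b'  n14⇒n15 (fail-walked)
[41] read 'd'  n15⇒n16  emit P4@[40:41]
[42] read 'c'  n16⇒n8 (fail-walked)
[43] read 'c'  n8⇒n9
[44] read 'c'  n9⇒n9 (fail-walked)
[45] read 'e'  n9⇒n10
[46] read 'd'  n10⇒n11  emit P3@[45:46]
[47] read 'a'  n11⇒n12
[48] read 'a'  n12⇒n13  emit P2@[43:48]
[49] read 'e'  n13⇒n18 (fail-walked)
[50] read 'a'  n18⇒n2 (fail-walked)  emit P0@[49:50]
[51] read 'b'  n2⇒n15 (fail-walked)
[52] read 'a'  n15⇒n17 (fail-walked)

Matches: [[4,3],[7,1],[13,0],[16,3],[18,3],[21,3],[24,1],[35,6],[39,3],[41,4],[46,3],[48,2],[50,0]]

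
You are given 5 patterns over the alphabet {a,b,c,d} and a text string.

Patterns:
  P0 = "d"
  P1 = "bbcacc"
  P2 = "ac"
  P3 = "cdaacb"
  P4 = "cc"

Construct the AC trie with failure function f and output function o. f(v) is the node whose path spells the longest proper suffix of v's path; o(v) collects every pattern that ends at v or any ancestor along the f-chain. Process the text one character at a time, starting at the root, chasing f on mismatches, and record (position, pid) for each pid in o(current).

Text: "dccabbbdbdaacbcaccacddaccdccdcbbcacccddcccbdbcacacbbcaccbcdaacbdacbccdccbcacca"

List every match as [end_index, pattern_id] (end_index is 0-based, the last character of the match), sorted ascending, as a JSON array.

Build automaton:
Trie nodes:
  n0 'ε': a→8 b→2 c→10 d→1
  n1 'd': ·  ←P0
  n2 'b': b→3
  n3 'bb': c→4
  n4 'bbc': a→5
  n5 'bbca': c→6
  n6 'bbcac': c→7
  n7 'bbcacc': ·  ←P1
  n8 'a': c→9
  n9 'ac': ·  ←P2
  n10 'c': c→16 d→11
  n11 'cd': a→12
  n12 'cda': a→13
  n13 'cdaa': c→14
  n14 'cdaac': b→15
  n15 'cdaacb': ·  ←P3
  n16 'cc': ·  ←P4

BFS fail/out derivation:
  fail(1) 'd': from fail(0)=0 chase 'd': 0 ⇒ 0;  out={0}∪out(0)={0}
  fail(2) 'b': from fail(0)=0 chase 'b': 0 ⇒ 0;  out=∅∪out(0)=∅
  fail(8) 'a': from fail(0)=0 chase 'a': 0 ⇒ 0;  out=∅∪out(0)=∅
  fail(10) 'c': from fail(0)=0 chase 'c': 0 ⇒ 0;  out=∅∪out(0)=∅
  fail(3) 'bb': from fail(2)=0 chase 'b': 0 ⇒ 2;  out=∅∪out(2)=∅
  fail(9) 'ac': from fail(8)=0 chase 'c': 0 ⇒ 10;  out={2}∪out(10)={2}
  fail(11) 'cd': from fail(10)=0 chase 'd': 0 ⇒ 1;  out=∅∪out(1)={0}
  fail(16) 'cc': from fail(10)=0 chase 'c': 0 ⇒ 10;  out={4}∪out(10)={4}
  fail(4) 'bbc': from fail(3)=2 chase 'c': 2→0 ⇒ 10;  out=∅∪out(10)=∅
  fail(12) 'cda': from fail(11)=1 chase 'a': 1→0 ⇒ 8;  out=∅∪out(8)=∅
  fail(5) 'bbca': from fail(4)=10 chase 'a': 10→0 ⇒ 8;  out=∅∪out(8)=∅
  fail(13) 'cdaa': from fail(12)=8 chase 'a': 8→0 ⇒ 8;  out=∅∪out(8)=∅
  fail(6) 'bbcac': from fail(5)=8 chase 'c': 8 ⇒ 9;  out=∅∪out(9)={2}
  fail(14) 'cdaac': from fail(13)=8 chase 'c': 8 ⇒ 9;  out=∅∪out(9)={2}
  fail(7) 'bbcacc': from fail(6)=9 chase 'c': 9→10 ⇒ 16;  out={1}∪out(16)={1,4}
  fail(15) 'cdaacb': from fail(14)=9 chase 'b': 9→10→0 ⇒ 2;  out={3}∪out(2)={3}

Text stream:
[0] read 'd'  n0⇒n1  → match P0@[0:0]
[1] read 'c'  n1⇒n10 ·f
[2] read 'c'  n10⇒n16  → match P4@[1:2]
[3] read 'a'  n16⇒n8 ·f
[4] read 'b'  n8⇒n2 ·f
[5] read 'b'  n2⇒n3
[6] read 'b'  n3⇒n3 ·f
[7] read 'd'  n3⇒n1 ·f  → match P0@[7:7]
[8] read 'b'  n1⇒n2 ·f
[9] read 'd'  n2⇒n1 ·f  → match P0@[9:9]
[10] read 'a'  n1⇒n8 ·f
[11] read 'a'  n8⇒n8 ·f
[12] read 'c'  n8⇒n9  → match P2@[11:12]
[13] read 'b'  n9⇒n2 ·f
[14] read 'c'  n2⇒n10 ·f
[15] read 'a'  n10⇒n8 ·f
[16] read 'c'  n8⇒n9  → match P2@[15:16]
[17] read 'c'  n9⇒n16 ·f  → match P4@[16:17]
[18] read 'a'  n16⇒n8 ·f
[19] read 'c'  n8⇒n9  → match P2@[18:19]
[20] read 'd'  n9⇒n11 ·f  → match P0@[20:20]
[21] read 'd'  n11⇒n1 ·f  → match P0@[21:21]
[22] read 'a'  n1⇒n8 ·f
[23] read 'c'  n8⇒n9  → match P2@[22:23]
[24] read 'c'  n9⇒n16 ·f  → match P4@[23:24]
[25] read 'd'  n16⇒n11 ·f  → match P0@[25:25]
[26] read 'c'  n11⇒n10 ·f
[27] read 'c'  n10⇒n16  → match P4@[26:27]
[28] read 'd'  n16⇒n11 ·f  → match P0@[28:28]
[29] read 'c'  n11⇒n10 ·f
[30] read 'b'  n10⇒n2 ·f
[31] read 'b'  n2⇒n3
[32] read 'c'  n3⇒n4
[33] read 'a'  n4⇒n5
[34] read 'c'  n5⇒n6  → match P2@[33:34]
[35] read 'c'  n6⇒n7  → match P1@[30:35],P4@[34:35]
[36] read 'c'  n7⇒n16 ·f  → match P4@[35:36]
[37] read 'd'  n16⇒n11 ·f  → match P0@[37:37]
[38] read 'd'  n11⇒n1 ·f  → match P0@[38:38]
[39] read 'c'  n1⇒n10 ·f
[40] read 'c'  n10⇒n16  → match P4@[39:40]
[41] read 'c'  n16⇒n16 ·f  → match P4@[40:41]
[42] read 'b'  n16⇒n2 ·f
[43] read 'd'  n2⇒n1 ·f  → match P0@[43:43]
[44] read 'b'  n1⇒n2 ·f
[45] read 'c'  n2⇒n10 ·f
[46] read 'a'  n10⇒n8 ·f
[47] read 'c'  n8⇒n9  → match P2@[46:47]
[48] read 'a'  n9⇒n8 ·f
[49] read 'c'  n8⇒n9  → match P2@[48:49]
[50] read 'b'  n9⇒n2 ·f
[51] read 'b'  n2⇒n3
[52] read 'c'  n3⇒n4
[53] read 'a'  n4⇒n5
[54] read 'c'  n5⇒n6  → match P2@[53:54]
[55] read 'c'  n6⇒n7  → match P1@[50:55],P4@[54:55]
[56] read 'b'  n7⇒n2 ·f
[57] read 'c'  n2⇒n10 ·f
[58] read 'd'  n10⇒n11  → match P0@[58:58]
[59] read 'a'  n11⇒n12
[60] read 'a'  n12⇒n13
[61] read 'c'  n13⇒n14  → match P2@[60:61]
[62] read 'b'  n14⇒n15  → match P3@[57:62]
[63] read 'd'  n15⇒n1 ·f  → match P0@[63:63]
[64] read 'a'  n1⇒n8 ·f
[65] read 'c'  n8⇒n9  → match P2@[64:65]
[66] read 'b'  n9⇒n2 ·f
[67] read 'c'  n2⇒n10 ·f
[68] read 'c'  n10⇒n16  → match P4@[67:68]
[69] read 'd'  n16⇒n11 ·f  → match P0@[69:69]
[70] read 'c'  n11⇒n10 ·f
[71] read 'c'  n10⇒n16  → match P4@[70:71]
[72] read 'b'  n16⇒n2 ·f
[73] read 'c'  n2⇒n10 ·f
[74] read 'a'  n10⇒n8 ·f
[75] read 'c'  n8⇒n9  → match P2@[74:75]
[76] read 'c'  n9⇒n16 ·f  → match P4@[75:76]
[77] read 'a'  n16⇒n8 ·f

Matches: [[0,0],[2,4],[7,0],[9,0],[12,2],[16,2],[17,4],[19,2],[20,0],[21,0],[23,2],[24,4],[25,0],[27,4],[28,0],[34,2],[35,1],[35,4],[36,4],[37,0],[38,0],[40,4],[41,4],[43,0],[47,2],[49,2],[54,2],[55,1],[55,4],[58,0],[61,2],[62,3],[63,0],[65,2],[68,4],[69,0],[71,4],[75,2],[76,4]]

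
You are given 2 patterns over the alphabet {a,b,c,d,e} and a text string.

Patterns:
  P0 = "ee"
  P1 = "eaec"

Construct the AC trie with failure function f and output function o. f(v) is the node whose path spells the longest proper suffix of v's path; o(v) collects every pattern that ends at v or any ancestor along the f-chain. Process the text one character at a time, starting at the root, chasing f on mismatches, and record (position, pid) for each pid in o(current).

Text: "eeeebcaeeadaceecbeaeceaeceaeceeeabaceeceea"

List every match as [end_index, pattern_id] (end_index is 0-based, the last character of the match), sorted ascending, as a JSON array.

Construct AC machine:
Trie nodes:
  n0 'ε': e→1
  n1 'e': a→3 e→2
  n2 'ee': ·  ←P0
  n3 'ea': e→4
  n4 'eae': c→5
  n5 'eaec': ·  ←P1

Failure links (BFS by depth):
  n1('e'): parent n0 fail=0; on 'e' 0 → fail=0;  out ∅∪∅=∅
  n2('ee'): parent n1 fail=0; on 'e' 0 → fail=1;  out {0}∪∅={0}
  n3('ea'): parent n1 fail=0; on 'a' 0 → fail=0;  out ∅∪∅=∅
  n4('eae'): parent n3 fail=0; on 'e' 0 → fail=1;  out ∅∪∅=∅
  n5('eaec'): parent n4 fail=1; on 'c' 1→0 → fail=0;  out {1}∪∅={1}

Run:
pos 0 'e': at 1
pos 1 'e': at 2  emit P0@[0:1]
pos 2 'e': at 2 ·f  emit P0@[1:2]
pos 3 'e': at 2 ·f  emit P0@[2:3]
pos 4 'b': at 0 ·f
pos 5 'c': at 0
pos 6 'a': at 0
pos 7 'e': at 1
pos 8 'e': at 2  emit P0@[7:8]
pos 9 'a': at 3 ·f
pos 10 'd': at 0 ·f
pos 11 'a': at 0
pos 12 'c': at 0
pos 13 'e': at 1
pos 14 'e': at 2  emit P0@[13:14]
pos 15 'c': at 0 ·f
pos 16 'b': at 0
pos 17 'e': at 1
pos 18 'a': at 3
pos 19 'e': at 4
pos 20 'c': at 5  emit P1@[17:20]
pos 21 'e': at 1 ·f
pos 22 'a': at 3
pos 23 'e': at 4
pos 24 'c': at 5  emit P1@[21:24]
pos 25 'e': at 1 ·f
pos 26 'a': at 3
pos 27 'e': at 4
pos 28 'c': at 5  emit P1@[25:28]
pos 29 'e': at 1 ·f
pos 30 'e': at 2  emit P0@[29:30]
pos 31 'e': at 2 ·f  emit P0@[30:31]
pos 32 'a': at 3 ·f
pos 33 'b': at 0 ·f
pos 34 'a': at 0
pos 35 'c': at 0
pos 36 'e': at 1
pos 37 'e': at 2  emit P0@[36:37]
pos 38 'c': at 0 ·f
pos 39 'e': at 1
pos 40 'e': at 2  emit P0@[39:40]
pos 41 'a': at 3 ·f

Matches: [[1,0],[2,0],[3,0],[8,0],[14,0],[20,1],[24,1],[28,1],[30,0],[31,0],[37,0],[40,0]]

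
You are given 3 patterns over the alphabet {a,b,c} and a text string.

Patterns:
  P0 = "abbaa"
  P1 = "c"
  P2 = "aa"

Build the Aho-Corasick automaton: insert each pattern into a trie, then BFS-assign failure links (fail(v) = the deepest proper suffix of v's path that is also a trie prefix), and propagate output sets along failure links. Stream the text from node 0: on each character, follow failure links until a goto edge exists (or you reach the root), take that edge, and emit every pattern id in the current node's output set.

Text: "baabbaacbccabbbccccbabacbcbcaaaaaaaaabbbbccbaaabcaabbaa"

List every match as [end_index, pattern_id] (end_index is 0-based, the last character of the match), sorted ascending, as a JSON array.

Build:
Trie (insert patterns):
  0='ε' goto a→1 c→6
  1='a' goto a→7 b→2
  2='ab' goto b→3
  3='abb' goto a→4
  4='abba' goto a→5
  5='abbaa' goto ·  ←P0
  6='c' goto ·  ←P1
  7='aa' goto ·  ←P2

Failure links (BFS by depth):
  fail(1) 'a': from fail(0)=0 chase 'a': 0 ⇒ 0;  out=∅∪out(0)=∅
  fail(6) 'c': from fail(0)=0 chase 'c': 0 ⇒ 0;  out={1}∪out(0)={1}
  fail(2) 'ab': from fail(1)=0 chase 'b': 0 ⇒ 0;  out=∅∪out(0)=∅
  fail(7) 'aa': from fail(1)=0 chase 'a': 0 ⇒ 1;  out={2}∪out(1)={2}
  fail(3) 'abb': from fail(2)=0 chase 'b': 0 ⇒ 0;  out=∅∪out(0)=∅
  fail(4) 'abba': from fail(3)=0 chase 'a': 0 ⇒ 1;  out=∅∪out(1)=∅
  fail(5) 'abbaa': from fail(4)=1 chase 'a': 1 ⇒ 7;  out={0}∪out(7)={0,2}

Scan:
[0] read 'b'  n0⇒n0
[1] read 'a'  n0⇒n1
[2] read 'a'  n1⇒n7  emit P2@[1:2]
[3] read 'b'  n7⇒n2 ·f
[4] read 'b'  n2⇒n3
[5] read 'a'  n3⇒n4
[6] read 'a'  n4⇒n5  emit P0@[2:6],P2@[5:6]
[7] read 'c'  n5⇒n6 ·f  emit P1@[7:7]
[8] read 'b'  n6⇒n0 ·f
[9] read 'c'  n0⇒n6  emit P1@[9:9]
[10] read 'c'  n6⇒n6 ·f  emit P1@[10:10]
[11] read 'a'  n6⇒n1 ·f
[12] read 'b'  n1⇒n2
[13] read 'b'  n2⇒n3
[14] read 'b'  n3⇒n0 ·f
[15] read 'c'  n0⇒n6  emit P1@[15:15]
[16] read 'c'  n6⇒n6 ·f  emit P1@[16:16]
[17] read 'c'  n6⇒n6 ·f  emit P1@[17:17]
[18] read 'c'  n6⇒n6 ·f  emit P1@[18:18]
[19] read 'b'  n6⇒n0 ·f
[20] read 'a'  n0⇒n1
[21] read 'b'  n1⇒n2
[22] read 'a'  n2⇒n1 ·f
[23] read 'c'  n1⇒n6 ·f  emit P1@[23:23]
[24] read 'b'  n6⇒n0 ·f
[25] read 'c'  n0⇒n6  emit P1@[25:25]
[26] read 'b'  n6⇒n0 ·f
[27] read 'c'  n0⇒n6  emit P1@[27:27]
[28] read 'a'  n6⇒n1 ·f
[29] read 'a'  n1⇒n7  emit P2@[28:29]
[30] read 'a'  n7⇒n7 ·f  emit P2@[29:30]
[31] read 'a'  n7⇒n7 ·f  emit P2@[30:31]
[32] read 'a'  n7⇒n7 ·f  emit P2@[31:32]
[33] read 'a'  n7⇒n7 ·f  emit P2@[32:33]
[34] read 'a'  n7⇒n7 ·f  emit P2@[33:34]
[35] read 'a'  n7⇒n7 ·f  emit P2@[34:35]
[36] read 'a'  n7⇒n7 ·f  emit P2@[35:36]
[37] read 'b'  n7⇒n2 ·f
[38] read 'b'  n2⇒n3
[39] read 'b'  n3⇒n0 ·f
[40] read 'b'  n0⇒n0
[41] read 'c'  n0⇒n6  emit P1@[41:41]
[42] read 'c'  n6⇒n6 ·f  emit P1@[42:42]
[43] read 'b'  n6⇒n0 ·f
[44] read 'a'  n0⇒n1
[45] read 'a'  n1⇒n7  emit P2@[44:45]
[46] read 'a'  n7⇒n7 ·f  emit P2@[45:46]
[47] read 'b'  n7⇒n2 ·f
[48] read 'c'  n2⇒n6 ·f  emit P1@[48:48]
[49] read 'a'  n6⇒n1 ·f
[50] read 'a'  n1⇒n7  emit P2@[49:50]
[51] read 'b'  n7⇒n2 ·f
[52] read 'b'  n2⇒n3
[53] read 'a'  n3⇒n4
[54] read 'a'  n4⇒n5  emit P0@[50:54],P2@[53:54]

Matches: [[2,2],[6,0],[6,2],[7,1],[9,1],[10,1],[15,1],[16,1],[17,1],[18,1],[23,1],[25,1],[27,1],[29,2],[30,2],[31,2],[32,2],[33,2],[34,2],[35,2],[36,2],[41,1],[42,1],[45,2],[46,2],[48,1],[50,2],[54,0],[54,2]]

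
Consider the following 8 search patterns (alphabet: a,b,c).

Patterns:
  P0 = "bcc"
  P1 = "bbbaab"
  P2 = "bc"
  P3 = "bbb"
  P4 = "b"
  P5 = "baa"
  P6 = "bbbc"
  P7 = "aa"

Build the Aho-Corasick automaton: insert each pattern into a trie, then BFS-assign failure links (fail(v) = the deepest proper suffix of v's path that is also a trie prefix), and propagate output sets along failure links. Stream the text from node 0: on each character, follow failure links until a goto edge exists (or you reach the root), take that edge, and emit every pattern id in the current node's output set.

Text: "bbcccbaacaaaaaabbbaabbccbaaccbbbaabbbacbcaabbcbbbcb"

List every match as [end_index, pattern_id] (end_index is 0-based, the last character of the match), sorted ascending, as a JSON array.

Build:
Trie (insert patterns):
  n0 'ε': a→12 b→1
  n1 'b': a→9 b→4 c→2  [P4 ends]
  n2 'bc': c→3  [P2 ends]
  n3 'bcc': ·  [P0 ends]
  n4 'bb': b→5
  n5 'bbb': a→6 c→11  [P3 ends]
  n6 'bbba': a→7
  n7 'bbbaa': b→8
  n8 'bbbaab': ·  [P1 ends]
  n9 'ba': a→10
  n10 'baa': ·  [P5 ends]
  n11 'bbbc': ·  [P6 ends]
  n12 'a': a→13
  n13 'aa': ·  [P7 ends]

BFS fail/out derivation:
  fail(1) 'b': from fail(0)=0 chase 'b': 0 ⇒ 0;  out={4}∪out(0)={4}
  fail(12) 'a': from fail(0)=0 chase 'a': 0 ⇒ 0;  out=∅∪out(0)=∅
  fail(2) 'bc': from fail(1)=0 chase 'c': 0 ⇒ 0;  out={2}∪out(0)={2}
  fail(4) 'bb': from fail(1)=0 chase 'b': 0 ⇒ 1;  out=∅∪out(1)={4}
  fail(9) 'ba': from fail(1)=0 chase 'a': 0 ⇒ 12;  out=∅∪out(12)=∅
  fail(13) 'aa': from fail(12)=0 chase 'a': 0 ⇒ 12;  out={7}∪out(12)={7}
  fail(3) 'bcc': from fail(2)=0 chase 'c': 0 ⇒ 0;  out={0}∪out(0)={0}
  fail(5) 'bbb': from fail(4)=1 chase 'b': 1 ⇒ 4;  out={3}∪out(4)={3,4}
  fail(10) 'baa': from fail(9)=12 chase 'a': 12 ⇒ 13;  out={5}∪out(13)={5,7}
  fail(6) 'bbba': from fail(5)=4 chase 'a': 4→1 ⇒ 9;  out=∅∪out(9)=∅
  fail(11) 'bbbc': from fail(5)=4 chase 'c': 4→1 ⇒ 2;  out={6}∪out(2)={2,6}
  fail(7) 'bbbaa': from fail(6)=9 chase 'a': 9 ⇒ 10;  out=∅∪out(10)={5,7}
  fail(8) 'bbbaab': from fail(7)=10 chase 'b': 10→13→12→0 ⇒ 1;  out={1}∪out(1)={1,4}

Scan:
pos 0 'b': at 1  → match P4@[0:0]
pos 1 'b': at 4  → match P4@[1:1]
pos 2 'c': at 2 (via fail)  → match P2@[1:2]
pos 3 'c': at 3  → match P0@[1:3]
pos 4 'c': at 0 (via fail)
pos 5 'b': at 1  → match P4@[5:5]
pos 6 'a': at 9
pos 7 'a': at 10  → match P5@[5:7],P7@[6:7]
pos 8 'c': at 0 (via fail)
pos 9 'a': at 12
pos 10 'a': at 13  → match P7@[9:10]
pos 11 'a': at 13 (via fail)  → match P7@[10:11]
pos 12 'a': at 13 (via fail)  → match P7@[11:12]
pos 13 'a': at 13 (via fail)  → match P7@[12:13]
pos 14 'a': at 13 (via fail)  → match P7@[13:14]
pos 15 'b': at 1 (via fail)  → match P4@[15:15]
pos 16 'b': at 4  → match P4@[16:16]
pos 17 'b': at 5  → match P3@[15:17],P4@[17:17]
pos 18 'a': at 6
pos 19 'a': at 7  → match P5@[17:19],P7@[18:19]
pos 20 'b': at 8  → match P1@[15:20],P4@[20:20]
pos 21 'b': at 4 (via fail)  → match P4@[21:21]
pos 22 'c': at 2 (via fail)  → match P2@[21:22]
pos 23 'c': at 3  → match P0@[21:23]
pos 24 'b': at 1 (via fail)  → match P4@[24:24]
pos 25 'a': at 9
pos 26 'a': at 10  → match P5@[24:26],P7@[25:26]
pos 27 'c': at 0 (via fail)
pos 28 'c': at 0
pos 29 'b': at 1  → match P4@[29:29]
pos 30 'b': at 4  → match P4@[30:30]
pos 31 'b': at 5  → match P3@[29:31],P4@[31:31]
pos 32 'a': at 6
pos 33 'a': at 7  → match P5@[31:33],P7@[32:33]
pos 34 'b': at 8  → match P1@[29:34],P4@[34:34]
pos 35 'b': at 4 (via fail)  → match P4@[35:35]
pos 36 'b': at 5  → match P3@[34:36],P4@[36:36]
pos 37 'a': at 6
pos 38 'c': at 0 (via fail)
pos 39 'b': at 1  → match P4@[39:39]
pos 40 'c': at 2  → match P2@[39:40]
pos 41 'a': at 12 (via fail)
pos 42 'a': at 13  → match P7@[41:42]
pos 43 'b': at 1 (via fail)  → match P4@[43:43]
pos 44 'b': at 4  → match P4@[44:44]
pos 45 'c': at 2 (via fail)  → match P2@[44:45]
pos 46 'b': at 1 (via fail)  → match P4@[46:46]
pos 47 'b': at 4  → match P4@[47:47]
pos 48 'b': at 5  → match P3@[46:48],P4@[48:48]
pos 49 'c': at 11  → match P2@[48:49],P6@[46:49]
pos 50 'b': at 1 (via fail)  → match P4@[50:50]

Matches: [[0,4],[1,4],[2,2],[3,0],[5,4],[7,5],[7,7],[10,7],[11,7],[12,7],[13,7],[14,7],[15,4],[16,4],[17,3],[17,4],[19,5],[19,7],[20,1],[20,4],[21,4],[22,2],[23,0],[24,4],[26,5],[26,7],[29,4],[30,4],[31,3],[31,4],[33,5],[33,7],[34,1],[34,4],[35,4],[36,3],[36,4],[39,4],[40,2],[42,7],[43,4],[44,4],[45,2],[46,4],[47,4],[48,3],[48,4],[49,2],[49,6],[50,4]]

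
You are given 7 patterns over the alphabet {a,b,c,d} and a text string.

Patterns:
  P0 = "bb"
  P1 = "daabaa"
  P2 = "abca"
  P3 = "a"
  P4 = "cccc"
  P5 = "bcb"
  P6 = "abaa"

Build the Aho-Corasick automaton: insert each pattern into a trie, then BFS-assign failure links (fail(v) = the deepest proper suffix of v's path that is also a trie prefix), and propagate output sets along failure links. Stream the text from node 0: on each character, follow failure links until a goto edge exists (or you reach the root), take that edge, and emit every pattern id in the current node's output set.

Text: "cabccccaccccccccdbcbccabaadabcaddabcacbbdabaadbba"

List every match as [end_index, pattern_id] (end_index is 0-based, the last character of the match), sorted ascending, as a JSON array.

Build automaton:
Trie (insert patterns):
  0='ε' goto a→9 b→1 c→13 d→3
  1='b' goto b→2 c→17
  2='bb' goto ·  ←P0
  3='d' goto a→4
  4='da' goto a→5
  5='daa' goto b→6
  6='daab' goto a→7
  7='daaba' goto a→8
  8='daabaa' goto ·  ←P1
  9='a' goto b→10  ←P3
  10='ab' goto a→19 c→11
  11='abc' goto a→12
  12='abca' goto ·  ←P2
  13='c' goto c→14
  14='cc' goto c→15
  15='ccc' goto c→16
  16='cccc' goto ·  ←P4
  17='bc' goto b→18
  18='bcb' goto ·  ←P5
  19='aba' goto a→20
  20='abaa' goto ·  ←P6

BFS fail/out derivation:
  n1('b'): parent n0 fail=0; on 'b' 0 → fail=0;  out ∅∪∅=∅
  n3('d'): parent n0 fail=0; on 'd' 0 → fail=0;  out ∅∪∅=∅
  n9('a'): parent n0 fail=0; on 'a' 0 → fail=0;  out {3}∪∅={3}
  n13('c'): parent n0 fail=0; on 'c' 0 → fail=0;  out ∅∪∅=∅
  n2('bb'): parent n1 fail=0; on 'b' 0 → fail=1;  out {0}∪∅={0}
  n4('da'): parent n3 fail=0; on 'a' 0 → fail=9;  out ∅∪{3}={3}
  n10('ab'): parent n9 fail=0; on 'b' 0 → fail=1;  out ∅∪∅=∅
  n14('cc'): parent n13 fail=0; on 'c' 0 → fail=13;  out ∅∪∅=∅
  n17('bc'): parent n1 fail=0; on 'c' 0 → fail=13;  out ∅∪∅=∅
  n5('daa'): parent n4 fail=9; on 'a' 9→0 → fail=9;  out ∅∪{3}={3}
  n11('abc'): parent n10 fail=1; on 'c' 1 → fail=17;  out ∅∪∅=∅
  n15('ccc'): parent n14 fail=13; on 'c' 13 → fail=14;  out ∅∪∅=∅
  n18('bcb'): parent n17 fail=13; on 'b' 13→0 → fail=1;  out {5}∪∅={5}
  n19('aba'): parent n10 fail=1; on 'a' 1→0 → fail=9;  out ∅∪{3}={3}
  n6('daab'): parent n5 fail=9; on 'b' 9 → fail=10;  out ∅∪∅=∅
  n12('abca'): parent n11 fail=17; on 'a' 17→13→0 → fail=9;  out {2}∪{3}={2,3}
  n16('cccc'): parent n15 fail=14; on 'c' 14 → fail=15;  out {4}∪∅={4}
  n20('abaa'): parent n19 fail=9; on 'a' 9→0 → fail=9;  out {6}∪{3}={3,6}
  n7('daaba'): parent n6 fail=10; on 'a' 10 → fail=19;  out ∅∪{3}={3}
  n8('daabaa'): parent n7 fail=19; on 'a' 19 → fail=20;  out {1}∪{3,6}={1,3,6}

Run:
[0] read 'c'  n0⇒n13
[1] read 'a'  n13⇒n9 (fail-walked)  emit P3@[1:1]
[2] read 'b'  n9⇒n10
[3] read 'c'  n10⇒n11
[4] read 'c'  n11⇒n14 (fail-walked)
[5] read 'c'  n14⇒n15
[6] read 'c'  n15⇒n16  emit P4@[3:6]
[7] read 'a'  n16⇒n9 (fail-walked)  emit P3@[7:7]
[8] read 'c'  n9⇒n13 (fail-walked)
[9] read 'c'  n13⇒n14
[10] read 'c'  n14⇒n15
[11] read 'c'  n15⇒n16  emit P4@[8:11]
[12] read 'c'  n16⇒n16 (fail-walked)  emit P4@[9:12]
[13] read 'c'  n16⇒n16 (fail-walked)  emit P4@[10:13]
[14] read 'c'  n16⇒n16 (fail-walked)  emit P4@[11:14]
[15] read 'c'  n16⇒n16 (fail-walked)  emit P4@[12:15]
[16] read 'd'  n16⇒n3 (fail-walked)
[17] read 'b'  n3⇒n1 (fail-walked)
[18] read 'c'  n1⇒n17
[19] read 'b'  n17⇒n18  emit P5@[17:19]
[20] read 'c'  n18⇒n17 (fail-walked)
[21] read 'c'  n17⇒n14 (fail-walked)
[22] read 'a'  n14⇒n9 (fail-walked)  emit P3@[22:22]
[23] read 'b'  n9⇒n10
[24] read 'a'  n10⇒n19  emit P3@[24:24]
[25] read 'a'  n19⇒n20  emit P3@[25:25],P6@[22:25]
[26] read 'd'  n20⇒n3 (fail-walked)
[27] read 'a'  n3⇒n4  emit P3@[27:27]
[28] read 'b'  n4⇒n10 (fail-walked)
[29] read 'c'  n10⇒n11
[30] read 'a'  n11⇒n12  emit P2@[27:30],P3@[30:30]
[31] read 'd'  n12⇒n3 (fail-walked)
[32] read 'd'  n3⇒n3 (fail-walked)
[33] read 'a'  n3⇒n4  emit P3@[33:33]
[34] read 'b'  n4⇒n10 (fail-walked)
[35] read 'c'  n10⇒n11
[36] read 'a'  n11⇒n12  emit P2@[33:36],P3@[36:36]
[37] read 'c'  n12⇒n13 (fail-walked)
[38] read 'b'  n13⇒n1 (fail-walked)
[39] read 'b'  n1⇒n2  emit P0@[38:39]
[40] read 'd'  n2⇒n3 (fail-walked)
[41] read 'a'  n3⇒n4  emit P3@[41:41]
[42] read 'b'  n4⇒n10 (fail-walked)
[43] read 'a'  n10⇒n19  emit P3@[43:43]
[44] read 'a'  n19⇒n20  emit P3@[44:44],P6@[41:44]
[45] read 'd'  n20⇒n3 (fail-walked)
[46] read 'b'  n3⇒n1 (fail-walked)
[47] read 'b'  n1⇒n2  emit P0@[46:47]
[48] read 'a'  n2⇒n9 (fail-walked)  emit P3@[48:48]

All matches (sorted): [[1,3],[6,4],[7,3],[11,4],[12,4],[13,4],[14,4],[15,4],[19,5],[22,3],[24,3],[25,3],[25,6],[27,3],[30,2],[30,3],[33,3],[36,2],[36,3],[39,0],[41,3],[43,3],[44,3],[44,6],[47,0],[48,3]]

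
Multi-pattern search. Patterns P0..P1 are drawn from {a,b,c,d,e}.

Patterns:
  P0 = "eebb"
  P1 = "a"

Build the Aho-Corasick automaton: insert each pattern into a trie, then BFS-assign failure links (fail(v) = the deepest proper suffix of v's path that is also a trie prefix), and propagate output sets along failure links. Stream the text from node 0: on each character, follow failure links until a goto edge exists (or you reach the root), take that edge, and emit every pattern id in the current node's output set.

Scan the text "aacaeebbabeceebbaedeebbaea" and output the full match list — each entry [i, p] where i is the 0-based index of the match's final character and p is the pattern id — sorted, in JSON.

Build automaton:
Trie nodes:
  n0 'ε': a→5 e→1
  n1 'e': e→2
  n2 'ee': b→3
  n3 'eeb': b→4
  n4 'eebb': ·  ←P0
  n5 'a': ·  ←P1

BFS fail/out derivation:
  fail(1) 'e': from fail(0)=0 chase 'e': 0 ⇒ 0;  out=∅∪out(0)=∅
  fail(5) 'a': from fail(0)=0 chase 'a': 0 ⇒ 0;  out={1}∪out(0)={1}
  fail(2) 'ee': from fail(1)=0 chase 'e': 0 ⇒ 1;  out=∅∪out(1)=∅
  fail(3) 'eeb': from fail(2)=1 chase 'b': 1→0 ⇒ 0;  out=∅∪out(0)=∅
  fail(4) 'eebb': from fail(3)=0 chase 'b': 0 ⇒ 0;  out={0}∪out(0)={0}

Text stream:
[0] read 'a'  n0⇒n5  → match P1@[0:0]
[1] read 'a'  n5⇒n5 (fail-walked)  → match P1@[1:1]
[2] read 'c'  n5⇒n0 (fail-walked)
[3] read 'a'  n0⇒n5  → match P1@[3:3]
[4] read 'e'  n5⇒n1 (fail-walked)
[5] read 'e'  n1⇒n2
[6] read 'b'  n2⇒n3
[7] read 'b'  n3⇒n4  → match P0@[4:7]
[8] read 'a'  n4⇒n5 (fail-walked)  → match P1@[8:8]
[9] read 'b'  n5⇒n0 (fail-walked)
[10] read 'e'  n0⇒n1
[11] read 'c'  n1⇒n0 (fail-walked)
[12] read 'e'  n0⇒n1
[13] read 'e'  n1⇒n2
[14] read 'b'  n2⇒n3
[15] read 'b'  n3⇒n4  → match P0@[12:15]
[16] read 'a'  n4⇒n5 (fail-walked)  → match P1@[16:16]
[17] read 'e'  n5⇒n1 (fail-walked)
[18] read 'd'  n1⇒n0 (fail-walked)
[19] read 'e'  n0⇒n1
[20] read 'e'  n1⇒n2
[21] read 'b'  n2⇒n3
[22] read 'b'  n3⇒n4  → match P0@[19:22]
[23] read 'a'  n4⇒n5 (fail-walked)  → match P1@[23:23]
[24] read 'e'  n5⇒n1 (fail-walked)
[25] read 'a'  n1⇒n5 (fail-walked)  → match P1@[25:25]

All matches (sorted): [[0,1],[1,1],[3,1],[7,0],[8,1],[15,0],[16,1],[22,0],[23,1],[25,1]]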